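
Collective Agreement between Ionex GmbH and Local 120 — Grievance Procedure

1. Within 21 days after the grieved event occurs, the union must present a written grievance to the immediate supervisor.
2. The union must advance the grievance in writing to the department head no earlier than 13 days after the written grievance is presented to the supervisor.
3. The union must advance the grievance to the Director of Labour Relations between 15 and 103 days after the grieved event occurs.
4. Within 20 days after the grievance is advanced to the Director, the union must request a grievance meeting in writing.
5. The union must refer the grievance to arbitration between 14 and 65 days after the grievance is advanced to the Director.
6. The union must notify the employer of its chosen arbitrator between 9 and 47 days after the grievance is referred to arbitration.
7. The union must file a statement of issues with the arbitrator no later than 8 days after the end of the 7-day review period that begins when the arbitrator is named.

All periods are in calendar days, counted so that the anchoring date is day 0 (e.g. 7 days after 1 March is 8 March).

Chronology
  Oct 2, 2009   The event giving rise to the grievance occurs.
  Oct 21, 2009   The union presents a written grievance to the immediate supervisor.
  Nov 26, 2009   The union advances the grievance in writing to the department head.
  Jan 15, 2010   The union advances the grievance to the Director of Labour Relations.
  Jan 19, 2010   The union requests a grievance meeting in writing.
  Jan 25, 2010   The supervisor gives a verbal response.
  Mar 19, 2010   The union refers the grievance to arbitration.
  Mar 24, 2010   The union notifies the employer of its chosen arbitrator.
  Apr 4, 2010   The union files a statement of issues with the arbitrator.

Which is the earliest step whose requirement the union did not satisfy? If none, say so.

Step 3

Step 1: 21 days after Oct 2, 2009 (when the grieved event occurs) is Oct 23, 2009; completed Oct 21, 2009, before the deadline.
Step 2: the earliest permitted date is 13 days after Oct 21, 2009 (when the written grievance is presented to the supervisor), i.e. Nov 3, 2009; done Nov 26, 2009, after the minimum wait.
Step 3: the window is 15–103 days after Oct 2, 2009 (when the grieved event occurs), so Oct 17, 2009 through Jan 13, 2010; done Jan 15, 2010 — 2 days after the window closed.
The analysis stops there.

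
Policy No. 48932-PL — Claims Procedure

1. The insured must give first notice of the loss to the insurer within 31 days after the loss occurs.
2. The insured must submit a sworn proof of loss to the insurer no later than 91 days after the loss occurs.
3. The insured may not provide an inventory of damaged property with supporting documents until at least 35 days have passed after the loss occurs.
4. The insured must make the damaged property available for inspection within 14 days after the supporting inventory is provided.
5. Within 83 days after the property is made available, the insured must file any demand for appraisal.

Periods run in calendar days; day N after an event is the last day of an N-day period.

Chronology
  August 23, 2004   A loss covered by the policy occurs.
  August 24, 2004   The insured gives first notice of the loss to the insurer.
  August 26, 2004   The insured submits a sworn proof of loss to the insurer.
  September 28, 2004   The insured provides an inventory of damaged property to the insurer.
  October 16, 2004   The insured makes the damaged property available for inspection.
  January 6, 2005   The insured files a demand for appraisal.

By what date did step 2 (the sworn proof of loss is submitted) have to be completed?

November 22, 2004

Step 2 runs from August 23, 2004, when the loss occurs. 91 days after August 23, 2004 is November 22, 2004.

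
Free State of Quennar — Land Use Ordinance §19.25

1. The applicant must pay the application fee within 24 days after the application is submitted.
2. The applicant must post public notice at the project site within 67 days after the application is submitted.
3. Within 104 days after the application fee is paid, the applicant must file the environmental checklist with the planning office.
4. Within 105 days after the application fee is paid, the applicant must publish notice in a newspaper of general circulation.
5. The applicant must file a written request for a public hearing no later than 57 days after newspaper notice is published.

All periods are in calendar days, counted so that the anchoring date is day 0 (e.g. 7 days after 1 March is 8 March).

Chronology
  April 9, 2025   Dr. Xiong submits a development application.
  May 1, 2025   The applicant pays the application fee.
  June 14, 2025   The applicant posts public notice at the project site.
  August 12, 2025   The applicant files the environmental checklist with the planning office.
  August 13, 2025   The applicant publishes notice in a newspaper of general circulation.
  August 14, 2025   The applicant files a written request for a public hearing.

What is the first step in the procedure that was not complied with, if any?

None — every step was satisfied

Step 1 — counting 24 days from April 9, 2025 (when the application is submitted) gives a deadline of May 3, 2025; completed May 1, 2025, before the deadline.
Step 2 — counting 67 days from April 9, 2025 (when the application is submitted) gives a deadline of June 15, 2025; done June 14, 2025 — timely.
Step 3 — counting 104 days from May 1, 2025 (when the application fee is paid) gives a deadline of August 13, 2025; August 12, 2025 is within that limit.
Step 4 — counting 105 days from May 1, 2025 (when the application fee is paid) gives a deadline of August 14, 2025; done August 13, 2025 — timely.
Step 5 — counting 57 days from August 13, 2025 (when newspaper notice is published) gives a deadline of October 9, 2025; August 14, 2025 is within that limit.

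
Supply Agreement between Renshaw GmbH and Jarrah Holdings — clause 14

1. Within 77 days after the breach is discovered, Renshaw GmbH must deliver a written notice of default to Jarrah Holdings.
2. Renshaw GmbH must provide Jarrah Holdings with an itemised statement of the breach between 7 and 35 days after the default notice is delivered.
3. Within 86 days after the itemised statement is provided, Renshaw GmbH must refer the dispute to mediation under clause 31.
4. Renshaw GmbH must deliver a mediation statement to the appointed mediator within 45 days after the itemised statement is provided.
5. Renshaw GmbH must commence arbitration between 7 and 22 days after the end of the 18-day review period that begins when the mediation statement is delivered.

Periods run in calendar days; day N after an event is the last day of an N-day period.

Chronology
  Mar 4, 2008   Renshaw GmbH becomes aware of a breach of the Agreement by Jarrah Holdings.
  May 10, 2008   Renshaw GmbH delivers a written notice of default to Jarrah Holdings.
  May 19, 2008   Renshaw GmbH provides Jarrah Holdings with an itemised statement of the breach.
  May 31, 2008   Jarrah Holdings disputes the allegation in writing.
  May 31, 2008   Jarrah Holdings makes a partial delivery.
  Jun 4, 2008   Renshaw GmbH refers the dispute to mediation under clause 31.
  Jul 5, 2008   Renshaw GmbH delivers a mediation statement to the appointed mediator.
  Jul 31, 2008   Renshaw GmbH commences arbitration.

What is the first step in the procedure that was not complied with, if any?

Step 1 — counting 77 days from Mar 4, 2008 (when the breach is discovered) gives a deadline of May 20, 2008; May 10, 2008 is within that limit.
Step 2 — 7 and 35 days from May 10, 2008 (when the default notice is delivered) are May 17, 2008 and Jun 14, 2008 respectively; May 19, 2008 falls inside that range.
Step 3 — counting 86 days from May 19, 2008 (when the itemised statement is provided) gives a deadline of Aug 13, 2008; completed Jun 4, 2008, before the deadline.
Step 4 — counting 45 days from May 19, 2008 (when the itemised statement is provided) gives a deadline of Jul 3, 2008; Jul 5, 2008 misses that deadline by 2 days.

Step 4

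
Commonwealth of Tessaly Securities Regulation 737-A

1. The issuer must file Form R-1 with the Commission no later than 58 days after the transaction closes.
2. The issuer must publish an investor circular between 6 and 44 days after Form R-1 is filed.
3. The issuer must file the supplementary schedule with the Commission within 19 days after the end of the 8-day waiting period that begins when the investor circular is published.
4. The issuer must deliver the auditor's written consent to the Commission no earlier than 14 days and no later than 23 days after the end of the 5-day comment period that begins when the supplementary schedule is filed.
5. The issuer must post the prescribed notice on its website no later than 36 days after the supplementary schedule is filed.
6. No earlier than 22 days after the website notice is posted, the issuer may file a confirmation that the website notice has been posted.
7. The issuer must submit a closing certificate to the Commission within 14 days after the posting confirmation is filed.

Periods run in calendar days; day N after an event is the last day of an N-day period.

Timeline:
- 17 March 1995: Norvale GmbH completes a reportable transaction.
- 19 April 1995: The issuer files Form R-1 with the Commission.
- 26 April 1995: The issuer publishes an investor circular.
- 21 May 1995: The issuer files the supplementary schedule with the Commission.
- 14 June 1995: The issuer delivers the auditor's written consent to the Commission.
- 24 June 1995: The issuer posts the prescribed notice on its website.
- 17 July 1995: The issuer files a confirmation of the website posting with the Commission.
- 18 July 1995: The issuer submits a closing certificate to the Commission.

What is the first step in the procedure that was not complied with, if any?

Step 1: 58 days after 17 March 1995 (when the transaction closes) is 14 May 1995; 19 April 1995 is within that limit.
Step 2: the window is 6–44 days after 19 April 1995 (when Form R-1 is filed), so 25 April 1995 through 2 June 1995; 26 April 1995 falls inside that range.
Step 3: 19 days after 4 May 1995 (end of the 8-day waiting period, which began when the investor circular is published on 26 April 1995) is 23 May 1995; 21 May 1995 is within that limit.
Step 4: the window is 14–23 days after 26 May 1995 (end of the 5-day comment period, which began when the supplementary schedule is filed on 21 May 1995), so 9 June 1995 through 18 June 1995; done 14 June 1995, which is between those dates.
Step 5: 36 days after 21 May 1995 (when the supplementary schedule is filed) is 26 June 1995; completed 24 June 1995, before the deadline.
Step 6: the earliest permitted date is 22 days after 24 June 1995 (when the website notice is posted), i.e. 16 July 1995; 17 July 1995 is on or after that date.
Step 7: 14 days after 17 July 1995 (when the posting confirmation is filed) is 31 July 1995; done 18 July 1995 — timely.

None — every step was satisfied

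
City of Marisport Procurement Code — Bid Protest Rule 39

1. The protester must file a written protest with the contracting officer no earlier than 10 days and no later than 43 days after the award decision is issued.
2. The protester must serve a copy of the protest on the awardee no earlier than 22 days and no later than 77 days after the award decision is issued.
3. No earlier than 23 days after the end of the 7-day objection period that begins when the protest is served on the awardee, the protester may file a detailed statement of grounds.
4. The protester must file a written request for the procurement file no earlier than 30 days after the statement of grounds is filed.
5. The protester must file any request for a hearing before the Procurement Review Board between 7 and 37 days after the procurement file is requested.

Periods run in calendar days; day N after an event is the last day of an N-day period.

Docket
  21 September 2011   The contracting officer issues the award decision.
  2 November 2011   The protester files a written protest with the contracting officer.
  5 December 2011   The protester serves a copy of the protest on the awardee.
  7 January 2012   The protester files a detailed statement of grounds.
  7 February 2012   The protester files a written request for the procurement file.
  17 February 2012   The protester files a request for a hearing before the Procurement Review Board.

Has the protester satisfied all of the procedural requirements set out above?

Yes

Step 1: the window is 10–43 days after 21 September 2011 (when the award decision is issued), so 1 October 2011 through 3 November 2011; 2 November 2011 falls inside that range.
Step 2: the window is 22–77 days after 21 September 2011 (when the award decision is issued), so 13 October 2011 through 7 December 2011; done 5 December 2011, which is between those dates.
Step 3: the earliest permitted date is 23 days after 12 December 2011 (end of the 7-day objection period, which began when the protest is served on the awardee on 5 December 2011), i.e. 4 January 2012; 7 January 2012 is on or after that date.
Step 4: the earliest permitted date is 30 days after 7 January 2012 (when the statement of grounds is filed), i.e. 6 February 2012; done 7 February 2012 — permitted.
Step 5: the window is 7–37 days after 7 February 2012 (when the procurement file is requested), so 14 February 2012 through 15 March 2012; done 17 February 2012 — within the window.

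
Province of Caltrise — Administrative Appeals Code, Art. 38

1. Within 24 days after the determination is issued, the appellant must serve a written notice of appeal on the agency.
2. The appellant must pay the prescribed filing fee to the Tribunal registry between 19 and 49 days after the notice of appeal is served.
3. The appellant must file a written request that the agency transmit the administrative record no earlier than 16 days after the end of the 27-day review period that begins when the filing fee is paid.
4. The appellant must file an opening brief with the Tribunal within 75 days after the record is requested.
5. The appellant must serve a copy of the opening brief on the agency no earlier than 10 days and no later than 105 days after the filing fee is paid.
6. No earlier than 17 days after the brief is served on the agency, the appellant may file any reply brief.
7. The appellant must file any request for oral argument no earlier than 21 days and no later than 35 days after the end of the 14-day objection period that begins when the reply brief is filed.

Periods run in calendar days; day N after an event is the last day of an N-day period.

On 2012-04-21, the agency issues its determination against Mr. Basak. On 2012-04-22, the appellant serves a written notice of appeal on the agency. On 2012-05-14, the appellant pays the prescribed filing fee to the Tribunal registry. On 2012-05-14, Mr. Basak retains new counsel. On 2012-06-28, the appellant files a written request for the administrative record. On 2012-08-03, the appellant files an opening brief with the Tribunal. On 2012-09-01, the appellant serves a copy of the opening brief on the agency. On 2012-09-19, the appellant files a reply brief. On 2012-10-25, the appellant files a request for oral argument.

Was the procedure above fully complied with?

No

Step 1: 24 days after 2012-04-21 (when the determination is issued) is 2012-05-15; 2012-04-22 is within that limit.
Step 2: the window is 19–49 days after 2012-04-22 (when the notice of appeal is served), so 2012-05-11 through 2012-06-10; done 2012-05-14, which is between those dates.
Step 3: the earliest permitted date is 16 days after 2012-06-10 (end of the 27-day review period, which began when the filing fee is paid on 2012-05-14), i.e. 2012-06-26; 2012-06-28 is on or after that date.
Step 4: 75 days after 2012-06-28 (when the record is requested) is 2012-09-11; completed 2012-08-03, before the deadline.
Step 5: the window is 10–105 days after 2012-05-14 (when the filing fee is paid), so 2012-05-24 through 2012-08-27; done 2012-09-01 — 5 days after the window closed.
The analysis stops there.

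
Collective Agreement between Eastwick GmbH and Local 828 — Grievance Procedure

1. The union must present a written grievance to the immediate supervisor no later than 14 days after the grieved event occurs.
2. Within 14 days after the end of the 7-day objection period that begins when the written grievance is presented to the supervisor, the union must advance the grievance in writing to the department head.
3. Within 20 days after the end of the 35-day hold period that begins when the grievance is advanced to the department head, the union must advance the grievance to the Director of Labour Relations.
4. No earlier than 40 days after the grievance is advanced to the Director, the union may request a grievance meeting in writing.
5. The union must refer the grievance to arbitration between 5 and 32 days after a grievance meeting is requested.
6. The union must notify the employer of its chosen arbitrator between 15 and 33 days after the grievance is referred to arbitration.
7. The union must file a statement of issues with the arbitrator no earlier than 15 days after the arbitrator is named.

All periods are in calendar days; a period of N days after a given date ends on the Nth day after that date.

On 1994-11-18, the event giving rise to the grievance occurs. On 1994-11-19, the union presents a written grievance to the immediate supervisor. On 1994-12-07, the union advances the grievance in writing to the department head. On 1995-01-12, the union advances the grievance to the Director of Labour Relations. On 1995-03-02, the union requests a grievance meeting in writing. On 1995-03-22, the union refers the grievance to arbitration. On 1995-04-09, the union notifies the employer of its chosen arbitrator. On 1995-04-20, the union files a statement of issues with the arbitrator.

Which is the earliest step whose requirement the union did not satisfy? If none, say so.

Step 7

(1) due by 1994-11-18 + 14 days = 1994-12-02; 1994-11-19 is within that limit.
(2) due by 1994-11-26 + 14 days = 1994-12-10; 1994-12-07 is within that limit.
(3) due by 1995-01-11 + 20 days = 1995-01-31; done 1995-01-12 — timely.
(4) permitted from 1995-01-12 + 40 days = 1995-02-21 onward; done 1995-03-02, after the minimum wait.
(5) the permitted window runs from 1995-03-02 + 5 = 1995-03-07 to 1995-03-02 + 32 = 1995-04-03; 1995-03-22 falls inside that range.
(6) the permitted window runs from 1995-03-22 + 15 = 1995-04-06 to 1995-03-22 + 33 = 1995-04-24; 1995-04-09 falls inside that range.
(7) permitted from 1995-04-09 + 15 days = 1995-04-24 onward; acted on 1995-04-20, 4 days prematurely.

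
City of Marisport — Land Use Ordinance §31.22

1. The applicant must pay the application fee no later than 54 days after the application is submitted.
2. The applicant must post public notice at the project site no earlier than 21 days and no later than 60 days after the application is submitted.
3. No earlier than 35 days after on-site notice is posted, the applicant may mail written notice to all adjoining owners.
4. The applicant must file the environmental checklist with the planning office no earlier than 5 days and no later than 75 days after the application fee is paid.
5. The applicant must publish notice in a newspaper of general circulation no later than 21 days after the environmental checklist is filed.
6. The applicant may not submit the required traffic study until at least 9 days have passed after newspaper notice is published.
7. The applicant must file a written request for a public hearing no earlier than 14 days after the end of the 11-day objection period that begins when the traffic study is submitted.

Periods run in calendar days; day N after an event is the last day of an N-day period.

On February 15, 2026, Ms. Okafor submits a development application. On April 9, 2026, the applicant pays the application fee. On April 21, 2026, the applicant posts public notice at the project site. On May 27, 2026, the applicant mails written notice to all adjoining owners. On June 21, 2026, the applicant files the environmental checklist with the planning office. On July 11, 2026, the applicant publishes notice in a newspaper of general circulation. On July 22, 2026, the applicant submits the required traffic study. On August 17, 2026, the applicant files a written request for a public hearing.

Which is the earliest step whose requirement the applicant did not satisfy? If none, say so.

Step 2

Step 1 — counting 54 days from February 15, 2026 (when the application is submitted) gives a deadline of April 10, 2026; April 9, 2026 is within that limit.
Step 2 — 21 and 60 days from February 15, 2026 (when the application is submitted) are March 8, 2026 and April 16, 2026 respectively; April 21, 2026 is 5 days past the end of the window.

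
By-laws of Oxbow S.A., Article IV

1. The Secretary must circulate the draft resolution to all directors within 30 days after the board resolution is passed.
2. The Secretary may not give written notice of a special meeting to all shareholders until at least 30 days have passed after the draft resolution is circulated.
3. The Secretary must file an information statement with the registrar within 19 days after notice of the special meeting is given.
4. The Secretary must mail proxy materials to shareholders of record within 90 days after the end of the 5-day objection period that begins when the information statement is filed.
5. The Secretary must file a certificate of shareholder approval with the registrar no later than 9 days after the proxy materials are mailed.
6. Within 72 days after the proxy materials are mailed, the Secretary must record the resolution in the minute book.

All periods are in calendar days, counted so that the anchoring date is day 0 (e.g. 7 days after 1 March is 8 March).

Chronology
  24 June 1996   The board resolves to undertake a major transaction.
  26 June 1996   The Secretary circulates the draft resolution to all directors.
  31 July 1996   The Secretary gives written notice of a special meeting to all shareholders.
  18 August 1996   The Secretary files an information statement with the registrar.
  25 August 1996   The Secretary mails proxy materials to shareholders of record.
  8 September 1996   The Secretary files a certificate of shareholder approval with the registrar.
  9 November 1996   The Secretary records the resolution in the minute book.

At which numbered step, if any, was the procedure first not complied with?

Step 1 — counting 30 days from 24 June 1996 (when the board resolution is passed) gives a deadline of 24 July 1996; done 26 June 1996 — timely.
Step 2 — must wait 30 days from 26 June 1996 (when the draft resolution is circulated), so not before 26 July 1996; done 31 July 1996 — permitted.
Step 3 — counting 19 days from 31 July 1996 (when notice of the special meeting is given) gives a deadline of 19 August 1996; done 18 August 1996 — timely.
Step 4 — counting 90 days from 23 August 1996 (end of the 5-day objection period, which began when the information statement is filed on 18 August 1996) gives a deadline of 21 November 1996; completed 25 August 1996, before the deadline.
Step 5 — counting 9 days from 25 August 1996 (when the proxy materials are mailed) gives a deadline of 3 September 1996; not done until 8 September 1996, 5 days after the deadline.
The analysis stops there.

Step 5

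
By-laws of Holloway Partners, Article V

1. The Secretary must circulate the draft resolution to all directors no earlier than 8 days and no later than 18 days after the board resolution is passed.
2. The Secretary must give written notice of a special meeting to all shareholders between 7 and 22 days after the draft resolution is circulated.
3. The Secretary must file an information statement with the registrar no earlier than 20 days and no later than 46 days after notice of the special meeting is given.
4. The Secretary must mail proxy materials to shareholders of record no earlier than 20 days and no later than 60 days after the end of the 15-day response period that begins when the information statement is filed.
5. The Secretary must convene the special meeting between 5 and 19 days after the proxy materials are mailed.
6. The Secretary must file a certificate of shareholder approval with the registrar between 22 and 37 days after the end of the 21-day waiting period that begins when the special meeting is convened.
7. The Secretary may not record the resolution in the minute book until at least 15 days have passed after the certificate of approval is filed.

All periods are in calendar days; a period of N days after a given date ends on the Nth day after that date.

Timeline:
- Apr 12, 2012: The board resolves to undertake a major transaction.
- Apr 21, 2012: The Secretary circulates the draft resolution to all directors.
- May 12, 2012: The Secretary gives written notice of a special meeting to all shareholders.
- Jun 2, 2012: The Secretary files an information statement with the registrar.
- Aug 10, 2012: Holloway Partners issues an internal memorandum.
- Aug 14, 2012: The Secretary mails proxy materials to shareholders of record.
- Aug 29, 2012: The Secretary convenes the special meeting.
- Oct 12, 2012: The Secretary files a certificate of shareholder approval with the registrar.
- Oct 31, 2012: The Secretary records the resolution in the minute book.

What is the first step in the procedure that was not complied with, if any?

(1) the permitted window runs from Apr 12, 2012 + 8 = Apr 20, 2012 to Apr 12, 2012 + 18 = Apr 30, 2012; Apr 21, 2012 falls inside that range.
(2) the permitted window runs from Apr 21, 2012 + 7 = Apr 28, 2012 to Apr 21, 2012 + 22 = May 13, 2012; done May 12, 2012, which is between those dates.
(3) the permitted window runs from May 12, 2012 + 20 = Jun 1, 2012 to May 12, 2012 + 46 = Jun 27, 2012; done Jun 2, 2012 — within the window.
(4) the permitted window runs from Jun 17, 2012 + 20 = Jul 7, 2012 to Jun 17, 2012 + 60 = Aug 16, 2012; done Aug 14, 2012, which is between those dates.
(5) the permitted window runs from Aug 14, 2012 + 5 = Aug 19, 2012 to Aug 14, 2012 + 19 = Sep 2, 2012; Aug 29, 2012 falls inside that range.
(6) the permitted window runs from Sep 19, 2012 + 22 = Oct 11, 2012 to Sep 19, 2012 + 37 = Oct 26, 2012; done Oct 12, 2012 — within the window.
(7) permitted from Oct 12, 2012 + 15 days = Oct 27, 2012 onward; Oct 31, 2012 is on or after that date.

None — every step was satisfied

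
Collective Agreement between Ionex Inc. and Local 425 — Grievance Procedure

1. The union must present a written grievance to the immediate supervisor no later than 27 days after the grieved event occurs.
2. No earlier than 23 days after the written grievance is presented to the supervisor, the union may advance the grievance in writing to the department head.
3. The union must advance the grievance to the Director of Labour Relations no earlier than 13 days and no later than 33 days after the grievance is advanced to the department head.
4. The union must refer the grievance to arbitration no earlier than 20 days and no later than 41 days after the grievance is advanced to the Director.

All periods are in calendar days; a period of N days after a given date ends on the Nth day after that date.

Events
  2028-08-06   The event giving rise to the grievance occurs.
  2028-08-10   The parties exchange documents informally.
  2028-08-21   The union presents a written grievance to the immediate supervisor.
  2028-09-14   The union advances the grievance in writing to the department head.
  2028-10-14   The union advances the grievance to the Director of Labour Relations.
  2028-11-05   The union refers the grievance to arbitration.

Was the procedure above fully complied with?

Step 1 — counting 27 days from 2028-08-06 (when the grieved event occurs) gives a deadline of 2028-09-02; completed 2028-08-21, before the deadline.
Step 2 — must wait 23 days from 2028-08-21 (when the written grievance is presented to the supervisor), so not before 2028-09-13; done 2028-09-14 — permitted.
Step 3 — 13 and 33 days from 2028-09-14 (when the grievance is advanced to the department head) are 2028-09-27 and 2028-10-17 respectively; done 2028-10-14 — within the window.
Step 4 — 20 and 41 days from 2028-10-14 (when the grievance is advanced to the Director) are 2028-11-03 and 2028-11-24 respectively; 2028-11-05 falls inside that range.

Yes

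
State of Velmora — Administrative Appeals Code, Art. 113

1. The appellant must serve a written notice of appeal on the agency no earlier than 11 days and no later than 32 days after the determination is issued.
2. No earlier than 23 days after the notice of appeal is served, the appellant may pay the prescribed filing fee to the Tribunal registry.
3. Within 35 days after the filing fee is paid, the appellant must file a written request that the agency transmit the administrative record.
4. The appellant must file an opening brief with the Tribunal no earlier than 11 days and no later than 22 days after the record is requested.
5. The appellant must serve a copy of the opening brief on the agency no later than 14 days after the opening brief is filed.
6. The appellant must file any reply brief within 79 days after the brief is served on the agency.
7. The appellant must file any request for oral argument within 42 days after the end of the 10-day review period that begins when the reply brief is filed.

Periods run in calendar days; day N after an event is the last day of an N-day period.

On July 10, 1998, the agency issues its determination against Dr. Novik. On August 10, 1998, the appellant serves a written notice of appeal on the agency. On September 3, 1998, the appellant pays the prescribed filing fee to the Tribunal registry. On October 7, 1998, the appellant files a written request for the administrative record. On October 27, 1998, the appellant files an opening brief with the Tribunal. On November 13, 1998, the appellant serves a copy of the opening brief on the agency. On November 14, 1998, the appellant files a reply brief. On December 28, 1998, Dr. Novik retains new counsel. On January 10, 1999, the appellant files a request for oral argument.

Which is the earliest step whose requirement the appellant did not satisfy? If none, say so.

Step 5

Step 1: the window is 11–32 days after July 10, 1998 (when the determination is issued), so July 21, 1998 through August 11, 1998; done August 10, 1998, which is between those dates.
Step 2: the earliest permitted date is 23 days after August 10, 1998 (when the notice of appeal is served), i.e. September 2, 1998; done September 3, 1998 — permitted.
Step 3: 35 days after September 3, 1998 (when the filing fee is paid) is October 8, 1998; completed October 7, 1998, before the deadline.
Step 4: the window is 11–22 days after October 7, 1998 (when the record is requested), so October 18, 1998 through October 29, 1998; done October 27, 1998, which is between those dates.
Step 5: 14 days after October 27, 1998 (when the opening brief is filed) is November 10, 1998; November 13, 1998 misses that deadline by 3 days.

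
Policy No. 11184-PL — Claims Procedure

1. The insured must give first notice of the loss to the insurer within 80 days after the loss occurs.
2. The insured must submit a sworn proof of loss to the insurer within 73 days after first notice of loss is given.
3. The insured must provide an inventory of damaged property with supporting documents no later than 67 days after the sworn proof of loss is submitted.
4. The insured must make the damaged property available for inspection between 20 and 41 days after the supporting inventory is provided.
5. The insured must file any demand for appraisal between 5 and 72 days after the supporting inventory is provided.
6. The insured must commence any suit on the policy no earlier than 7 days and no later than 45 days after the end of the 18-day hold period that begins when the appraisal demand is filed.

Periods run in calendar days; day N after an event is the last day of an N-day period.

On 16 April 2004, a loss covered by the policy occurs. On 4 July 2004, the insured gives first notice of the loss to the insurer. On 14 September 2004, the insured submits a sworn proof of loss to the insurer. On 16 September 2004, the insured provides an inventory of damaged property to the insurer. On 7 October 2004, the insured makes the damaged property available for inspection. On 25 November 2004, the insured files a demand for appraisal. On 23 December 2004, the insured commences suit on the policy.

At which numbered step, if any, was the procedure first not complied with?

(1) due by 16 April 2004 + 80 days = 5 July 2004; 4 July 2004 is within that limit.
(2) due by 4 July 2004 + 73 days = 15 September 2004; 14 September 2004 is within that limit.
(3) due by 14 September 2004 + 67 days = 20 November 2004; done 16 September 2004 — timely.
(4) the permitted window runs from 16 September 2004 + 20 = 6 October 2004 to 16 September 2004 + 41 = 27 October 2004; done 7 October 2004 — within the window.
(5) the permitted window runs from 16 September 2004 + 5 = 21 September 2004 to 16 September 2004 + 72 = 27 November 2004; done 25 November 2004 — within the window.
(6) the permitted window runs from 13 December 2004 + 7 = 20 December 2004 to 13 December 2004 + 45 = 27 January 2005; done 23 December 2004, which is between those dates.

None — every step was satisfied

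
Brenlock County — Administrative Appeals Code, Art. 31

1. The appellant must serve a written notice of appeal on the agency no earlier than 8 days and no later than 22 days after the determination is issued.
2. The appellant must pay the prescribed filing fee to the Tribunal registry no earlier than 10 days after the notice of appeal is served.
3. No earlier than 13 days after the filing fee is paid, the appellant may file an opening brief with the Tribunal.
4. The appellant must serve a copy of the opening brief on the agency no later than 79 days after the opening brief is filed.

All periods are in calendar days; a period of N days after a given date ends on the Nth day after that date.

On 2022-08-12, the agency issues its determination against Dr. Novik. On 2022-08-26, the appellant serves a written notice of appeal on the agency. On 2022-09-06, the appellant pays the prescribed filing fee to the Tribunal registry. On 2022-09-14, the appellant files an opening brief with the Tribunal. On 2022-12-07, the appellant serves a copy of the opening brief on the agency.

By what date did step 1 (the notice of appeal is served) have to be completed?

2022-09-03

Step 1 runs from 2022-08-12, when the determination is issued. The window is 8–22 days after 2022-08-12; it closes on 2022-09-03.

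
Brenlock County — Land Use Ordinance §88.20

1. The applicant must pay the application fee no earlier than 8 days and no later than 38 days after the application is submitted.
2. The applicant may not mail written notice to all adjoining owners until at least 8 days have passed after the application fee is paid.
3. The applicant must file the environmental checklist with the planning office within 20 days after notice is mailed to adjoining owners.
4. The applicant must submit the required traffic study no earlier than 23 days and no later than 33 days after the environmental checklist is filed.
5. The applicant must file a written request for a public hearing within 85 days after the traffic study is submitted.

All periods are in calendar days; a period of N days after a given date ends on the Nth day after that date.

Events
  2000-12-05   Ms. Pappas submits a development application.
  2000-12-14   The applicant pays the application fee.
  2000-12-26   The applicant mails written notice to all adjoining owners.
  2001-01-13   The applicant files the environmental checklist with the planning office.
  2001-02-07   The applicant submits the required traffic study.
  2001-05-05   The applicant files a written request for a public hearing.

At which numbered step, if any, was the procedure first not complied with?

(1) the permitted window runs from 2000-12-05 + 8 = 2000-12-13 to 2000-12-05 + 38 = 2001-01-12; done 2000-12-14 — within the window.
(2) permitted from 2000-12-14 + 8 days = 2000-12-22 onward; 2000-12-26 is on or after that date.
(3) due by 2000-12-26 + 20 days = 2001-01-15; completed 2001-01-13, before the deadline.
(4) the permitted window runs from 2001-01-13 + 23 = 2001-02-05 to 2001-01-13 + 33 = 2001-02-15; done 2001-02-07, which is between those dates.
(5) due by 2001-02-07 + 85 days = 2001-05-03; 2001-05-05 misses that deadline by 2 days.

Step 5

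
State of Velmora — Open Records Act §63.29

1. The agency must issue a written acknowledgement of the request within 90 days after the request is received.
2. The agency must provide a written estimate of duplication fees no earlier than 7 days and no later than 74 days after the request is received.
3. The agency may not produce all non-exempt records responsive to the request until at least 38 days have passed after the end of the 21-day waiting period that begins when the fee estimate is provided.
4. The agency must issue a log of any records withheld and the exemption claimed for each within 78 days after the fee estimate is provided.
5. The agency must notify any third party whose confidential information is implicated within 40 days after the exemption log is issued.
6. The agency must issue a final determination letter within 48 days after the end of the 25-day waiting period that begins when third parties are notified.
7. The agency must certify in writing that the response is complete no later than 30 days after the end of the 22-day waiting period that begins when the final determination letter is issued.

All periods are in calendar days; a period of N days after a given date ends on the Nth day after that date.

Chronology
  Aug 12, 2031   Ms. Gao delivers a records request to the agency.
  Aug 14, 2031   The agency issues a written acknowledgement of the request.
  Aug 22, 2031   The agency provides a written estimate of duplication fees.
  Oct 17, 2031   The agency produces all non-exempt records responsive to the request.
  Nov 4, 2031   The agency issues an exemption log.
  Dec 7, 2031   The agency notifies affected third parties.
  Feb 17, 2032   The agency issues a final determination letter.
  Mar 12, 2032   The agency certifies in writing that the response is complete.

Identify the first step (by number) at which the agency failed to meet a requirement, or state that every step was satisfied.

(1) due by Aug 12, 2031 + 90 days = Nov 10, 2031; Aug 14, 2031 is within that limit.
(2) the permitted window runs from Aug 12, 2031 + 7 = Aug 19, 2031 to Aug 12, 2031 + 74 = Oct 25, 2031; Aug 22, 2031 falls inside that range.
(3) permitted from Sep 12, 2031 + 38 days = Oct 20, 2031 onward; done Oct 17, 2031 — 3 days too early.

Step 3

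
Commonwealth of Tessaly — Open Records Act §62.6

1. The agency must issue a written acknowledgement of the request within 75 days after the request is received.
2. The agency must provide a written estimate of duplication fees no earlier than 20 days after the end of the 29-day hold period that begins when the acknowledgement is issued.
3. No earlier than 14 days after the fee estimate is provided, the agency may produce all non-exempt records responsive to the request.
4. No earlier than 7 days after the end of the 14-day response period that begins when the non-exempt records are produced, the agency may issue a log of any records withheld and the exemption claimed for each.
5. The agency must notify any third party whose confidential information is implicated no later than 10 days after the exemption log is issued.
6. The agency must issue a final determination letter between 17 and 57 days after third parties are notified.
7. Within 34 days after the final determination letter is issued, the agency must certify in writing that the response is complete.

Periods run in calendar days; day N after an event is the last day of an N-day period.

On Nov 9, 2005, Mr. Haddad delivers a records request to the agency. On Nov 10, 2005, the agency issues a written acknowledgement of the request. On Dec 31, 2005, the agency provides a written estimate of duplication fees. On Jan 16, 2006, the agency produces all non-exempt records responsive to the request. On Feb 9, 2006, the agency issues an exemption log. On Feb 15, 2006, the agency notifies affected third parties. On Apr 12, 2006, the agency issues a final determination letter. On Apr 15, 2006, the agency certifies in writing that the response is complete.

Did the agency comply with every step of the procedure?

Step 1 — counting 75 days from Nov 9, 2005 (when the request is received) gives a deadline of Jan 23, 2006; done Nov 10, 2005 — timely.
Step 2 — must wait 20 days from Dec 9, 2005 (end of the 29-day hold period, which began when the acknowledgement is issued on Nov 10, 2005), so not before Dec 29, 2005; done Dec 31, 2005, after the minimum wait.
Step 3 — must wait 14 days from Dec 31, 2005 (when the fee estimate is provided), so not before Jan 14, 2006; done Jan 16, 2006 — permitted.
Step 4 — must wait 7 days from Jan 30, 2006 (end of the 14-day response period, which began when the non-exempt records are produced on Jan 16, 2006), so not before Feb 6, 2006; Feb 9, 2006 is on or after that date.
Step 5 — counting 10 days from Feb 9, 2006 (when the exemption log is issued) gives a deadline of Feb 19, 2006; Feb 15, 2006 is within that limit.
Step 6 — 17 and 57 days from Feb 15, 2006 (when third parties are notified) are Mar 4, 2006 and Apr 13, 2006 respectively; done Apr 12, 2006, which is between those dates.
Step 7 — counting 34 days from Apr 12, 2006 (when the final determination letter is issued) gives a deadline of May 16, 2006; Apr 15, 2006 is within that limit.

Yes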